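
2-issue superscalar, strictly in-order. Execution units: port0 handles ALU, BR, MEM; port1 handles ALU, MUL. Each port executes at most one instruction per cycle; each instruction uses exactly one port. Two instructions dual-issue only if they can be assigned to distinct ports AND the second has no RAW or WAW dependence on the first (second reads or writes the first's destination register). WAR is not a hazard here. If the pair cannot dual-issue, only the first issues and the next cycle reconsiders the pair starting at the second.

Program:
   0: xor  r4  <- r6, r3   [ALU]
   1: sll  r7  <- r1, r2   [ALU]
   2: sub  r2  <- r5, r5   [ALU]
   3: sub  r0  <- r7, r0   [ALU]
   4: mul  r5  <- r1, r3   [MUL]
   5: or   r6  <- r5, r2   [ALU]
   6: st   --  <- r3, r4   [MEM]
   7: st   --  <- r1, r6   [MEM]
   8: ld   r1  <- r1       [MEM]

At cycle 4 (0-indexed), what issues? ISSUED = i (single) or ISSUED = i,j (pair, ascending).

c0: i0,i1 xor.ALU/sll.ALU  pair
c1: i2,i3 sub.ALU/sub.ALU  pair
c2: i4 mul.MUL  RAW r5
c3: i5,i6 or.ALU/st.MEM  pair
c4: i7 st.MEM  no-port MEM/MEM
c5: i8 ld.MEM  tail

ISSUED = 7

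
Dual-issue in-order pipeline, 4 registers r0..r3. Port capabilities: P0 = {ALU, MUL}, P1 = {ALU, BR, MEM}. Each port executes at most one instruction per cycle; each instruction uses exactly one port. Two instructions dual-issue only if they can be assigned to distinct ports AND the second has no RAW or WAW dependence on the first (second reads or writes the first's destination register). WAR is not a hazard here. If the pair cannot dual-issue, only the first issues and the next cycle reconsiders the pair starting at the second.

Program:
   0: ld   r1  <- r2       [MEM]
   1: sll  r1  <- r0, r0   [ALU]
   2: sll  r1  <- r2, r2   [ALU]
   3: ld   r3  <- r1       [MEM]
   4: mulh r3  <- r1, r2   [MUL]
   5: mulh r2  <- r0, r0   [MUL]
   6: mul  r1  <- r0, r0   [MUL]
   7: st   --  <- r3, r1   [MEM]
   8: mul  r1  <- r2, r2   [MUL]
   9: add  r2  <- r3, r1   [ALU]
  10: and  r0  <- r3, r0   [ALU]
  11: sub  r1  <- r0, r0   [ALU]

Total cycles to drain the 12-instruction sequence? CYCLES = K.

c0: i0 ld.MEM  WAW r1
c1: i1 sll.ALU  WAW r1
c2: i2 sll.ALU  RAW r1
c3: i3 ld.MEM  WAW r3
c4: i4 mulh.MUL  no-port MUL/MUL
c5: i5 mulh.MUL  no-port MUL/MUL
c6: i6 mul.MUL  RAW r1
c7: i7,i8 st.MEM+mul.MUL  dual
c8: i9,i10 add.ALU+and.ALU  dual
c9: i11 sub.ALU  tail

CYCLES = 10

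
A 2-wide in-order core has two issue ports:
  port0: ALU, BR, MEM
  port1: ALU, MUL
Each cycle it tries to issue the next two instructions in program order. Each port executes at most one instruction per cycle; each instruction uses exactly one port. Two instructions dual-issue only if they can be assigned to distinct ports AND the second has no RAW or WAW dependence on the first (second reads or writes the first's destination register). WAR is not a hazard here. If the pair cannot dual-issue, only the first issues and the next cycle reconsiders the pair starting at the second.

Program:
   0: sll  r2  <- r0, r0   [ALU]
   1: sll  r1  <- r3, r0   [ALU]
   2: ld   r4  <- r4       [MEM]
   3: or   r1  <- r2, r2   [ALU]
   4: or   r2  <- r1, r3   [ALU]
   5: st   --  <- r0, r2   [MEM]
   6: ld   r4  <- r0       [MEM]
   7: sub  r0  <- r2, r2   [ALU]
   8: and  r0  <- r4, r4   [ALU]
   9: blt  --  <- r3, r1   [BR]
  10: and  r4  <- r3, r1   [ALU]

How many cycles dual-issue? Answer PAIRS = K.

PAIRS = 4

0. sll/sll @i0/i1  | pair
1. ld/or @i2/i3  | pair
2. or @i4  | RAW r2
3. st @i5  | no-port MEM/MEM
4. ld/sub @i6/i7  | pair
5. and/blt @i8/i9  | pair
6. and @i10  | tail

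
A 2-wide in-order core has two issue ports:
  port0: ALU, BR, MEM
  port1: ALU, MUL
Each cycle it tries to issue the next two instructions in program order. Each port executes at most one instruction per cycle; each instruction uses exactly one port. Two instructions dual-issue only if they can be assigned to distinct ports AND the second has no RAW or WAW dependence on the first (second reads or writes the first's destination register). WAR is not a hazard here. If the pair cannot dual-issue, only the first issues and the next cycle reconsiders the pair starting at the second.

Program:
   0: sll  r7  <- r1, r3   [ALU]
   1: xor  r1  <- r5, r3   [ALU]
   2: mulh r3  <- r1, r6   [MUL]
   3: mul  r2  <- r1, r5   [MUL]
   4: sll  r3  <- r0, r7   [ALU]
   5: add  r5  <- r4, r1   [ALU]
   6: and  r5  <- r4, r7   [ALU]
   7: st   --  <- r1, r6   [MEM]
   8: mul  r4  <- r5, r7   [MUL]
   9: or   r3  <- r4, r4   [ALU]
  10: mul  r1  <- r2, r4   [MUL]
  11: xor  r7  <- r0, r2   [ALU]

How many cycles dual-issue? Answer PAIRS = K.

t=0 i0/i1:sll+xor ; dual
t=1 i2:mulh ; no-port MUL/MUL
t=2 i3/i4:mul+sll ; dual
t=3 i5:add ; WAW r5
t=4 i6/i7:and+st ; dual
t=5 i8:mul ; RAW r4
t=6 i9/i10:or+mul ; dual
t=7 i11:xor ; tail

PAIRS = 4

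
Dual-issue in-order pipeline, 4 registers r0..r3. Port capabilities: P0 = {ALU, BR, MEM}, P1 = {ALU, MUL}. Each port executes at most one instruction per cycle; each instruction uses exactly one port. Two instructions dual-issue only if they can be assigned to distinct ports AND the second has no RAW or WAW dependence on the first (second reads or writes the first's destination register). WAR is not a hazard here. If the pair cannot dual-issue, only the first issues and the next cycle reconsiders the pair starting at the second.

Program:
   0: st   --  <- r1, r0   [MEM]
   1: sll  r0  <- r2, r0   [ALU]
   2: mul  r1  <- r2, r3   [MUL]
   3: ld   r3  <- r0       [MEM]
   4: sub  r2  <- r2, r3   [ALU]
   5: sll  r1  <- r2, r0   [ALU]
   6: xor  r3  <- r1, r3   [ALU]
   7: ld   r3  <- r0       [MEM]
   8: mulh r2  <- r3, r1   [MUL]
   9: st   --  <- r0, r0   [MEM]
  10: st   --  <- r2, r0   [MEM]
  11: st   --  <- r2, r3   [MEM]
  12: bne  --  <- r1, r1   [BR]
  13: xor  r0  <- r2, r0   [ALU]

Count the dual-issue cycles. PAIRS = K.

[0] i0,i1  st+sll  -- pair
[1] i2,i3  mul+ld  -- pair
[2] i4  sub  -- RAW r2
[3] i5  sll  -- RAW r1
[4] i6  xor  -- WAW r3
[5] i7  ld  -- RAW r3
[6] i8,i9  mulh+st  -- pair
[7] i10  st  -- no-port MEM/MEM
[8] i11  st  -- no-port MEM/BR
[9] i12,i13  bne+xor  -- pair

PAIRS = 4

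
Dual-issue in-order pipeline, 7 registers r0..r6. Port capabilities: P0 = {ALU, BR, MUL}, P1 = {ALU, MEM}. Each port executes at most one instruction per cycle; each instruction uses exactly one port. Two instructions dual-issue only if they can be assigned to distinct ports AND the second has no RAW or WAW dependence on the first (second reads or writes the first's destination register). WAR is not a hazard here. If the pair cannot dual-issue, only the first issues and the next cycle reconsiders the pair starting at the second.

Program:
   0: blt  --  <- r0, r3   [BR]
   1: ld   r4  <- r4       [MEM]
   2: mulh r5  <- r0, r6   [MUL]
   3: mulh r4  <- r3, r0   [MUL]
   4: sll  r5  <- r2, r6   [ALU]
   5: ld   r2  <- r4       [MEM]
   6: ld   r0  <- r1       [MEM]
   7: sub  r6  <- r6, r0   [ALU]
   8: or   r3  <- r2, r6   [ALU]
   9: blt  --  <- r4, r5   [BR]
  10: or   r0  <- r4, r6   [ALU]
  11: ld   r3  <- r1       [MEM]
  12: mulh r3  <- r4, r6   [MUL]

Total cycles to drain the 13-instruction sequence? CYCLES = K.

0. blt;ld @i0,i1  | 2-wide
1. mulh @i2  | no-port MUL/MUL
2. mulh;sll @i3,i4  | 2-wide
3. ld @i5  | no-port MEM/MEM
4. ld @i6  | RAW r0
5. sub @i7  | RAW r6
6. or;blt @i8,i9  | 2-wide
7. or;ld @i10,i11  | 2-wide
8. mulh @i12  | tail

CYCLES = 9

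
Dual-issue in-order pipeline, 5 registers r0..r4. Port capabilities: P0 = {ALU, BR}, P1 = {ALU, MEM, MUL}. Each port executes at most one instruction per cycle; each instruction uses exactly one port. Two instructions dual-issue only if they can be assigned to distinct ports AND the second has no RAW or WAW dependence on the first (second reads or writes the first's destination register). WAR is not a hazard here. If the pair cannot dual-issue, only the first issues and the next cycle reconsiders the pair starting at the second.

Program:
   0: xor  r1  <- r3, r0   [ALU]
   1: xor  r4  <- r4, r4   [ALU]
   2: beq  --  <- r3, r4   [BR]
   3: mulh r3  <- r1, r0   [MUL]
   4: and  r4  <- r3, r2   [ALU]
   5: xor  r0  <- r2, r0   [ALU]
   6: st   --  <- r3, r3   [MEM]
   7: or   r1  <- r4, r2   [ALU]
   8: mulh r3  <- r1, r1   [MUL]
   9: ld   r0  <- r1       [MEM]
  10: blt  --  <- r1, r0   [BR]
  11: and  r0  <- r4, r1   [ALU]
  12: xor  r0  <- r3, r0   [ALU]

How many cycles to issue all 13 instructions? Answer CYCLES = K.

CYCLES = 8

  cy0 -> i0,i1 (xor.ALU xor.ALU) pair
  cy1 -> i2,i3 (beq.BR mulh.MUL) pair
  cy2 -> i4,i5 (and.ALU xor.ALU) pair
  cy3 -> i6,i7 (st.MEM or.ALU) pair
  cy4 -> i8 (mulh.MUL) no-port MUL/MEM
  cy5 -> i9 (ld.MEM) RAW r0
  cy6 -> i10,i11 (blt.BR and.ALU) pair
  cy7 -> i12 (xor.ALU) tail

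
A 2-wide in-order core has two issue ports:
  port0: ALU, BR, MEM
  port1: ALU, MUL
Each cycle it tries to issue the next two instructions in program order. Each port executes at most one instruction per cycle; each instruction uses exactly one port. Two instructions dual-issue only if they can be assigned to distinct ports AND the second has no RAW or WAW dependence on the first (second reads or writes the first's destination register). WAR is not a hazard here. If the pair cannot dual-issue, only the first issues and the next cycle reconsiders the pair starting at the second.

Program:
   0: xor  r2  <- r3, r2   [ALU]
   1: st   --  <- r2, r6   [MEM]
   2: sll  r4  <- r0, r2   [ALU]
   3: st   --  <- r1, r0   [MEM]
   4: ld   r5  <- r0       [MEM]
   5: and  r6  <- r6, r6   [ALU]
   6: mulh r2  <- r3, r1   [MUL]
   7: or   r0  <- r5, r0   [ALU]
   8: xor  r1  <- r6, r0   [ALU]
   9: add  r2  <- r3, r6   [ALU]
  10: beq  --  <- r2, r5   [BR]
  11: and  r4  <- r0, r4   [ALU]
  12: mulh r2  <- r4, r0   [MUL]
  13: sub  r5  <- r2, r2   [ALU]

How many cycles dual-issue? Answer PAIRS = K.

0. xor @i0  | RAW r2
1. st;sll @i1,i2  | dual
2. st @i3  | no-port MEM/MEM
3. ld;and @i4,i5  | dual
4. mulh;or @i6,i7  | dual
5. xor;add @i8,i9  | dual
6. beq;and @i10,i11  | dual
7. mulh @i12  | RAW r2
8. sub @i13  | tail

PAIRS = 5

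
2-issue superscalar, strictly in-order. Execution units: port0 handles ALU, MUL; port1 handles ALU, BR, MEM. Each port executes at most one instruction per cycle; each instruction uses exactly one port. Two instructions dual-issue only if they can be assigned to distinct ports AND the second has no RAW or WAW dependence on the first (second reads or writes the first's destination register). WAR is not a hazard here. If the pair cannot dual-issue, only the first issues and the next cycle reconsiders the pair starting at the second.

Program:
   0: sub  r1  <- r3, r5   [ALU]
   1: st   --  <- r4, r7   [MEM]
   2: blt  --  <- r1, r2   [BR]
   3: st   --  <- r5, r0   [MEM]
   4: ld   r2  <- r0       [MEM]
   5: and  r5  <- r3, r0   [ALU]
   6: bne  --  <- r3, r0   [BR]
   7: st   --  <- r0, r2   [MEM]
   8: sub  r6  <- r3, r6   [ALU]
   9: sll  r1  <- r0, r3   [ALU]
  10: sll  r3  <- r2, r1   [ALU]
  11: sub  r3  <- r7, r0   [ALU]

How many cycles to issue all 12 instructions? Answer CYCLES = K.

t=0 i0,i1:sub+st ; 2-wide
t=1 i2:blt ; no-port BR/MEM
t=2 i3:st ; no-port MEM/MEM
t=3 i4,i5:ld+and ; 2-wide
t=4 i6:bne ; no-port BR/MEM
t=5 i7,i8:st+sub ; 2-wide
t=6 i9:sll ; RAW r1
t=7 i10:sll ; WAW r3
t=8 i11:sub ; tail

CYCLES = 9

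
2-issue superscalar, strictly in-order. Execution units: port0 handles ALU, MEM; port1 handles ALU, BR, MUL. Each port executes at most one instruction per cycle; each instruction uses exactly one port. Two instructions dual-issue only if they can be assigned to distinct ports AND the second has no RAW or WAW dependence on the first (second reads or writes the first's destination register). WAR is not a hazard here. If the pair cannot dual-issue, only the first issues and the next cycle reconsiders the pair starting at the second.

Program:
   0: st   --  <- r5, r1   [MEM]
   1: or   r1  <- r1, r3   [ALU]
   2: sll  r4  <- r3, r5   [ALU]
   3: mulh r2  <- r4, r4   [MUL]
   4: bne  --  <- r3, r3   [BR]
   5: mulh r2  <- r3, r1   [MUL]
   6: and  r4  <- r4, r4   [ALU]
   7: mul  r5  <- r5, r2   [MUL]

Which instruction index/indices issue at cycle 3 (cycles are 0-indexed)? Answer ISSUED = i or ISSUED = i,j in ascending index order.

ISSUED = 4

#0 head=0: st.MEM+or.ALU i0&i1 pair
#1 head=2: sll.ALU i2 RAW r4
#2 head=3: mulh.MUL i3 no-port MUL/BR
#3 head=4: bne.BR i4 no-port BR/MUL
#4 head=5: mulh.MUL+and.ALU i5&i6 pair
#5 head=7: mul.MUL i7 tail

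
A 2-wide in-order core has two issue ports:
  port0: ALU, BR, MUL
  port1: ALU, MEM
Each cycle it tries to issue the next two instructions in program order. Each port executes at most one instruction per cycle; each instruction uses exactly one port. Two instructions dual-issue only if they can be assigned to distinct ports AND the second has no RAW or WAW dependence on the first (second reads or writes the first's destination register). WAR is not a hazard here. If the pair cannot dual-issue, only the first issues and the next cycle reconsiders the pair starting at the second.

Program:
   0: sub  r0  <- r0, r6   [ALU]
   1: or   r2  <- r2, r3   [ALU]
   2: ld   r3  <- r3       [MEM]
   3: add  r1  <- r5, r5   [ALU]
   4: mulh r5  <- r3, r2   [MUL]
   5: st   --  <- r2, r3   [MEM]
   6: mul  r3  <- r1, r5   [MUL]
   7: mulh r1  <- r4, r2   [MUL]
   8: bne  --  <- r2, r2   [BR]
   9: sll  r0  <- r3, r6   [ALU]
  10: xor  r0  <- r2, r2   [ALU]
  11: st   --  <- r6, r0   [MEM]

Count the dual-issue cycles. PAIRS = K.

0. sub.ALU;or.ALU @i0,i1  | dual
1. ld.MEM;add.ALU @i2,i3  | dual
2. mulh.MUL;st.MEM @i4,i5  | dual
3. mul.MUL @i6  | no-port MUL/MUL
4. mulh.MUL @i7  | no-port MUL/BR
5. bne.BR;sll.ALU @i8,i9  | dual
6. xor.ALU @i10  | RAW r0
7. st.MEM @i11  | tail

PAIRS = 4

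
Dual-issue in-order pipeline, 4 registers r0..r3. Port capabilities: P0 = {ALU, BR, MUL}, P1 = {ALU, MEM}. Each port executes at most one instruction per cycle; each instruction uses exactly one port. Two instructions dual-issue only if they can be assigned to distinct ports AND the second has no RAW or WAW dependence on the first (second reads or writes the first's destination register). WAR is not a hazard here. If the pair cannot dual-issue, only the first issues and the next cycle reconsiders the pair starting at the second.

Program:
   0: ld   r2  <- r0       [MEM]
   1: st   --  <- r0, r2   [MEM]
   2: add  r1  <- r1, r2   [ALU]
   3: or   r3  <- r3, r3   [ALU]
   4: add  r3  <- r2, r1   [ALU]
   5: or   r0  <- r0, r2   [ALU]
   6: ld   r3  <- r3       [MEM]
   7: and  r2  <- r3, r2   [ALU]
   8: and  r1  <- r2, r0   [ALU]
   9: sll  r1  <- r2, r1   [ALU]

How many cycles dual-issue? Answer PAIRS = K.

PAIRS = 2

  cy0 -> i0 (ld.MEM) no-port MEM/MEM
  cy1 -> i1,i2 (st.MEM+add.ALU) dual
  cy2 -> i3 (or.ALU) WAW r3
  cy3 -> i4,i5 (add.ALU+or.ALU) dual
  cy4 -> i6 (ld.MEM) RAW r3
  cy5 -> i7 (and.ALU) RAW r2
  cy6 -> i8 (and.ALU) RAW+WAW r1
  cy7 -> i9 (sll.ALU) tail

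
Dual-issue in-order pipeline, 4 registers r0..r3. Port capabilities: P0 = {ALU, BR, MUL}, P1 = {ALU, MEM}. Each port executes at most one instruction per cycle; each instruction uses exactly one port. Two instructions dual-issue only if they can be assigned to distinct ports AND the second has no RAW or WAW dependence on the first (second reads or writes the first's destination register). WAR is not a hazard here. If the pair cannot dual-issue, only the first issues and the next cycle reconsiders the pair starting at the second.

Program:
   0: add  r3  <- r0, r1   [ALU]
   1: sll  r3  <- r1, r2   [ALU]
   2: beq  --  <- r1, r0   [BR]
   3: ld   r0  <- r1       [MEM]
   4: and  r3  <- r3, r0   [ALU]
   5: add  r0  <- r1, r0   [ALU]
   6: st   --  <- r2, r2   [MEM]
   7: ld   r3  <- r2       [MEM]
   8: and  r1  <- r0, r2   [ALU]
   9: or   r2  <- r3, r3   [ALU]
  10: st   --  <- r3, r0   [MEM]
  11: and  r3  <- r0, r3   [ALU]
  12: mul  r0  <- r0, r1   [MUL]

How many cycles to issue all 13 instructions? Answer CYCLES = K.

[0] i0  add.ALU  -- WAW r3
[1] i1,i2  sll.ALU;beq.BR  -- 2-wide
[2] i3  ld.MEM  -- RAW r0
[3] i4,i5  and.ALU;add.ALU  -- 2-wide
[4] i6  st.MEM  -- no-port MEM/MEM
[5] i7,i8  ld.MEM;and.ALU  -- 2-wide
[6] i9,i10  or.ALU;st.MEM  -- 2-wide
[7] i11,i12  and.ALU;mul.MUL  -- 2-wide

CYCLES = 8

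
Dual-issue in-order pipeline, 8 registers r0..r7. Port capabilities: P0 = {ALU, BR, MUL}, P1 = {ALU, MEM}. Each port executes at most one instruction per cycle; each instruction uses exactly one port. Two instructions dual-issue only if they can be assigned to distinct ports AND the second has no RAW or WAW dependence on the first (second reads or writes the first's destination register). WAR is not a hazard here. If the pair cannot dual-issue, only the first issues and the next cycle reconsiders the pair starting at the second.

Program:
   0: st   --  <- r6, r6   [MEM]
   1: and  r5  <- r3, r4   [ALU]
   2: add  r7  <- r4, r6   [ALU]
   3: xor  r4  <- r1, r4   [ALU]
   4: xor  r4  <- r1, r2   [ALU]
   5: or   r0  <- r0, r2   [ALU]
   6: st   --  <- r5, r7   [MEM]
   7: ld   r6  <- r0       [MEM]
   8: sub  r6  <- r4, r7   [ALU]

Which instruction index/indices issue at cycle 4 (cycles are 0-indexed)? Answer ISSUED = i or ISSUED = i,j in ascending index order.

ISSUED = 7

[0] i0,i1  st.MEM+and.ALU  -- dual
[1] i2,i3  add.ALU+xor.ALU  -- dual
[2] i4,i5  xor.ALU+or.ALU  -- dual
[3] i6  st.MEM  -- no-port MEM/MEM
[4] i7  ld.MEM  -- WAW r6
[5] i8  sub.ALU  -- tail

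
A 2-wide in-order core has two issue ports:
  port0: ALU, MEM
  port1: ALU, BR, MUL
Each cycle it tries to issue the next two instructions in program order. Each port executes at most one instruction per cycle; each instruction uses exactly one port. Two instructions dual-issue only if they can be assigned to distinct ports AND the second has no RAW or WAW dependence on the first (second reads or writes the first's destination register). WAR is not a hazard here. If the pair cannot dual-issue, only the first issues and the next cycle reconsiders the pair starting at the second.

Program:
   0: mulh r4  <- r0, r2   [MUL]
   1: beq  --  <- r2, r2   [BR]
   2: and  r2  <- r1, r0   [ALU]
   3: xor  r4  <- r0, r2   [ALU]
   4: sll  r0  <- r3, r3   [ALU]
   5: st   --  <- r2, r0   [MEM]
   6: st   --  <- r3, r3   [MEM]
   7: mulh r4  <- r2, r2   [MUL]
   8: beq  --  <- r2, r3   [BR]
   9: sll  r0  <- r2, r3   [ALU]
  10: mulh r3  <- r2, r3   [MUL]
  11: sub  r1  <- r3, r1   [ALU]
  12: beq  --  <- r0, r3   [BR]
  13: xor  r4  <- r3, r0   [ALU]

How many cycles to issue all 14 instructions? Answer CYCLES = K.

t=0 i0:mulh.MUL ; no-port MUL/BR
t=1 i1/i2:beq.BR;and.ALU ; dual
t=2 i3/i4:xor.ALU;sll.ALU ; dual
t=3 i5:st.MEM ; no-port MEM/MEM
t=4 i6/i7:st.MEM;mulh.MUL ; dual
t=5 i8/i9:beq.BR;sll.ALU ; dual
t=6 i10:mulh.MUL ; RAW r3
t=7 i11/i12:sub.ALU;beq.BR ; dual
t=8 i13:xor.ALU ; tail

CYCLES = 9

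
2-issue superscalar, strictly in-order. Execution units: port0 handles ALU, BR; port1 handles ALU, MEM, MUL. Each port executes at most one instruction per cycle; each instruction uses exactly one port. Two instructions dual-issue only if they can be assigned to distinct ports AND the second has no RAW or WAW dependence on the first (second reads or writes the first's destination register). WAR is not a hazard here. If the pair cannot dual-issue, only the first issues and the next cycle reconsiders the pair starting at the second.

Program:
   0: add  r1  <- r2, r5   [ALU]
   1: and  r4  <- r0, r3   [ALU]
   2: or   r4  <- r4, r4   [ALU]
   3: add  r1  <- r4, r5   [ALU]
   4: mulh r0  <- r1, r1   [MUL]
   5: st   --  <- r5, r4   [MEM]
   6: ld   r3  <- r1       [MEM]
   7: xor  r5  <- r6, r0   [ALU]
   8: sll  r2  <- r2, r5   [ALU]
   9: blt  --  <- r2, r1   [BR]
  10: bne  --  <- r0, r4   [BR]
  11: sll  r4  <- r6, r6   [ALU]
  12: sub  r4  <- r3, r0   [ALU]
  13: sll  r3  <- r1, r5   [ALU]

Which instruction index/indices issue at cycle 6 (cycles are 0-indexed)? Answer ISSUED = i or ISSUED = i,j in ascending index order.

ISSUED = 8

#0 head=0: add.ALU+and.ALU i0+i1 dual
#1 head=2: or.ALU i2 RAW r4
#2 head=3: add.ALU i3 RAW r1
#3 head=4: mulh.MUL i4 no-port MUL/MEM
#4 head=5: st.MEM i5 no-port MEM/MEM
#5 head=6: ld.MEM+xor.ALU i6+i7 dual
#6 head=8: sll.ALU i8 RAW r2
#7 head=9: blt.BR i9 no-port BR/BR
#8 head=10: bne.BR+sll.ALU i10+i11 dual
#9 head=12: sub.ALU+sll.ALU i12+i13 dual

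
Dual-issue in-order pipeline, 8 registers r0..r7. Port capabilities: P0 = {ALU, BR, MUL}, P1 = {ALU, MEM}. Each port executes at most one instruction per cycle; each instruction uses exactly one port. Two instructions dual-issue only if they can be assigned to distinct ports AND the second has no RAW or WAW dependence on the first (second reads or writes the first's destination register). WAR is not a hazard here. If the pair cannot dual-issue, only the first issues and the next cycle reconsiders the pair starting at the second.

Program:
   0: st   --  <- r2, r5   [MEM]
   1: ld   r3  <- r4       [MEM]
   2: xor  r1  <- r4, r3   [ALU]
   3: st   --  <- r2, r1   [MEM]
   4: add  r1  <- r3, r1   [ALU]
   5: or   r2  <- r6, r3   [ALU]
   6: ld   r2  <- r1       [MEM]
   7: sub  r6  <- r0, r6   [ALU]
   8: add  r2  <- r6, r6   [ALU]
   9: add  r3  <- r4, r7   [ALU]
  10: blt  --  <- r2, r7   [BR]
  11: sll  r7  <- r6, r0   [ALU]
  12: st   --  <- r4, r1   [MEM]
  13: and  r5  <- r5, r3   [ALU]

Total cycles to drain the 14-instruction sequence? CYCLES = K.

CYCLES = 9

  cy0 -> i0 (st.MEM) no-port MEM/MEM
  cy1 -> i1 (ld.MEM) RAW r3
  cy2 -> i2 (xor.ALU) RAW r1
  cy3 -> i3&i4 (st.MEM/add.ALU) pair
  cy4 -> i5 (or.ALU) WAW r2
  cy5 -> i6&i7 (ld.MEM/sub.ALU) pair
  cy6 -> i8&i9 (add.ALU/add.ALU) pair
  cy7 -> i10&i11 (blt.BR/sll.ALU) pair
  cy8 -> i12&i13 (st.MEM/and.ALU) pair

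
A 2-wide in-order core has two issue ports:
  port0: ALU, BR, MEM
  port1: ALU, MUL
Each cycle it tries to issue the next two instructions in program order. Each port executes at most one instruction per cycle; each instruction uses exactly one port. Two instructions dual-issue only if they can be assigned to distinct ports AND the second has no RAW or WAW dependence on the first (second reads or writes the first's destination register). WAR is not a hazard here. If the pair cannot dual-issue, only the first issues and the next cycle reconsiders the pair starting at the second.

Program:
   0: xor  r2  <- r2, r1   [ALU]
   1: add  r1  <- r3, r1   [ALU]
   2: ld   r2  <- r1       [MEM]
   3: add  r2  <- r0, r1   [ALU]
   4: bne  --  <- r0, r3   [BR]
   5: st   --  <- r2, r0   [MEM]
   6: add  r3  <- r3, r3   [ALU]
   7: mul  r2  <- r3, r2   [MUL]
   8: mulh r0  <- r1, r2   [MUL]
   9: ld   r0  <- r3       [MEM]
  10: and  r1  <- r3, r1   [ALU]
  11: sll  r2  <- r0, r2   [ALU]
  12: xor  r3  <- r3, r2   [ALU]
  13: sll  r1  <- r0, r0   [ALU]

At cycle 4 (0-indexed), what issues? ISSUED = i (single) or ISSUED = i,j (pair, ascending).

[0] i0+i1  xor.ALU+add.ALU  -- 2-wide
[1] i2  ld.MEM  -- WAW r2
[2] i3+i4  add.ALU+bne.BR  -- 2-wide
[3] i5+i6  st.MEM+add.ALU  -- 2-wide
[4] i7  mul.MUL  -- no-port MUL/MUL
[5] i8  mulh.MUL  -- WAW r0
[6] i9+i10  ld.MEM+and.ALU  -- 2-wide
[7] i11  sll.ALU  -- RAW r2
[8] i12+i13  xor.ALU+sll.ALU  -- 2-wide

ISSUED = 7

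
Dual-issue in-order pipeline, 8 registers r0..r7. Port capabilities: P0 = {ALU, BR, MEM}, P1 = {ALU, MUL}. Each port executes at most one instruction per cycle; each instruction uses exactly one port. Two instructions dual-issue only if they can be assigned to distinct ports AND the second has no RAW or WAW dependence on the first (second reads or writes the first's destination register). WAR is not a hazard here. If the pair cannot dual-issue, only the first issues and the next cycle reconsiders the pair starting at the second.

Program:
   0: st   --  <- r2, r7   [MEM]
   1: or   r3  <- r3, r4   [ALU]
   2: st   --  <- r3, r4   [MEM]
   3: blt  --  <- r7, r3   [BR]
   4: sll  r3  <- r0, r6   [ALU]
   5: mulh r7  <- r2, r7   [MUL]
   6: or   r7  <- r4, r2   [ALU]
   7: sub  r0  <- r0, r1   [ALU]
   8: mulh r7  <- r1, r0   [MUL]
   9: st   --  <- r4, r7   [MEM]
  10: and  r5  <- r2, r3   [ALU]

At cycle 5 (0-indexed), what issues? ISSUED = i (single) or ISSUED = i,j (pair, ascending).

ISSUED = 8

[0] i0,i1  st.MEM;or.ALU  -- pair
[1] i2  st.MEM  -- no-port MEM/BR
[2] i3,i4  blt.BR;sll.ALU  -- pair
[3] i5  mulh.MUL  -- WAW r7
[4] i6,i7  or.ALU;sub.ALU  -- pair
[5] i8  mulh.MUL  -- RAW r7
[6] i9,i10  st.MEM;and.ALU  -- pair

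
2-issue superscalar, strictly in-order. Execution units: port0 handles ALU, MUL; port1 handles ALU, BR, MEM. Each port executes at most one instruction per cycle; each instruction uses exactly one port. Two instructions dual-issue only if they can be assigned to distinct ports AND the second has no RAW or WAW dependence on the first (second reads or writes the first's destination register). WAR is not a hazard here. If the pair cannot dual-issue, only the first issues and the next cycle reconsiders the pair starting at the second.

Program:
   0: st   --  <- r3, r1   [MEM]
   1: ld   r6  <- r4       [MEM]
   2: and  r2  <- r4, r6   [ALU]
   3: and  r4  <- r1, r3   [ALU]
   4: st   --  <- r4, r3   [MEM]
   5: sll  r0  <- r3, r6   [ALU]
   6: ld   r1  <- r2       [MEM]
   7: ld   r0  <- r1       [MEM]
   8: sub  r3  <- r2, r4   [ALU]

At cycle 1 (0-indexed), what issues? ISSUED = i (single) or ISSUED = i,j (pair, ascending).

ISSUED = 1

0. st.MEM @i0  | no-port MEM/MEM
1. ld.MEM @i1  | RAW r6
2. and.ALU;and.ALU @i2,i3  | dual
3. st.MEM;sll.ALU @i4,i5  | dual
4. ld.MEM @i6  | no-port MEM/MEM
5. ld.MEM;sub.ALU @i7,i8  | dual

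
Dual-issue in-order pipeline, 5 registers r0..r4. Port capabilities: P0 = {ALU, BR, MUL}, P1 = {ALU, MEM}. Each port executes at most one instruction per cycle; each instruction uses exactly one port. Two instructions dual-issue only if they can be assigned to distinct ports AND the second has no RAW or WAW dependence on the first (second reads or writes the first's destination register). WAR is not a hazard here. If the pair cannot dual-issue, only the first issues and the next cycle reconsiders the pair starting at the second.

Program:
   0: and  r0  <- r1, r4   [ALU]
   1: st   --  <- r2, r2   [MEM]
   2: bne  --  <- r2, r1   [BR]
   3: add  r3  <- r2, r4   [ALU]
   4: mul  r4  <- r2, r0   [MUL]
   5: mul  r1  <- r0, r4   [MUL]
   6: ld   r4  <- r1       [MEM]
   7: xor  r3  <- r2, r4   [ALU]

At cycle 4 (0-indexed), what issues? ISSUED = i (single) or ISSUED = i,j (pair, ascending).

t=0 i0+i1:and;st ; dual
t=1 i2+i3:bne;add ; dual
t=2 i4:mul ; no-port MUL/MUL
t=3 i5:mul ; RAW r1
t=4 i6:ld ; RAW r4
t=5 i7:xor ; tail

ISSUED = 6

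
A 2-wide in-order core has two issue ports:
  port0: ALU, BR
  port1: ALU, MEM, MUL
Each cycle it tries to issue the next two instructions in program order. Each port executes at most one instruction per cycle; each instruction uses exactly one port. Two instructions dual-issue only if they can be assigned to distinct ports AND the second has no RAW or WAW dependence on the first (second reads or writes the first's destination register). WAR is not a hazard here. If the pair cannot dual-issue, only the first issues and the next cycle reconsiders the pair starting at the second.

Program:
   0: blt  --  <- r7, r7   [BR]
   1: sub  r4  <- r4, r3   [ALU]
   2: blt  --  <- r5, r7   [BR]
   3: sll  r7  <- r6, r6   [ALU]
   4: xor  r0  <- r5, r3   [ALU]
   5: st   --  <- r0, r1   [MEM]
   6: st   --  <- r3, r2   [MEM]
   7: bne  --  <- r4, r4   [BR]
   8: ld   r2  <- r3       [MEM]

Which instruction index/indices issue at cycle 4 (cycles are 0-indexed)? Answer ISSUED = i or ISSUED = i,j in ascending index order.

[0] i0+i1  blt+sub  -- 2-wide
[1] i2+i3  blt+sll  -- 2-wide
[2] i4  xor  -- RAW r0
[3] i5  st  -- no-port MEM/MEM
[4] i6+i7  st+bne  -- 2-wide
[5] i8  ld  -- tail

ISSUED = 6,7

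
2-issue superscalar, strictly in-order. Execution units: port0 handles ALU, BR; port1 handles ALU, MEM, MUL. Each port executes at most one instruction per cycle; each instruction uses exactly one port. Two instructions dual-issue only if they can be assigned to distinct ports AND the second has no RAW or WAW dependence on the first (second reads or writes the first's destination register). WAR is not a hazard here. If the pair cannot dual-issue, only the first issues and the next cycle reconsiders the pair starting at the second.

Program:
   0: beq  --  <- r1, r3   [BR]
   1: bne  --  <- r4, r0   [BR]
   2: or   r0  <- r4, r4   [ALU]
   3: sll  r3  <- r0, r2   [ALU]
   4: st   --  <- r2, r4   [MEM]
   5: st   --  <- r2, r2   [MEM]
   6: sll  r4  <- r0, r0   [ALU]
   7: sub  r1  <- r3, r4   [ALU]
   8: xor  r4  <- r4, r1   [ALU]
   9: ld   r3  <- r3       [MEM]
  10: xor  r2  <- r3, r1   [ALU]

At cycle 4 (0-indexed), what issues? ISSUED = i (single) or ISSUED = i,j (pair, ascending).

ISSUED = 7

#0 head=0: beq i0 no-port BR/BR
#1 head=1: bne or i1/i2 dual
#2 head=3: sll st i3/i4 dual
#3 head=5: st sll i5/i6 dual
#4 head=7: sub i7 RAW r1
#5 head=8: xor ld i8/i9 dual
#6 head=10: xor i10 tail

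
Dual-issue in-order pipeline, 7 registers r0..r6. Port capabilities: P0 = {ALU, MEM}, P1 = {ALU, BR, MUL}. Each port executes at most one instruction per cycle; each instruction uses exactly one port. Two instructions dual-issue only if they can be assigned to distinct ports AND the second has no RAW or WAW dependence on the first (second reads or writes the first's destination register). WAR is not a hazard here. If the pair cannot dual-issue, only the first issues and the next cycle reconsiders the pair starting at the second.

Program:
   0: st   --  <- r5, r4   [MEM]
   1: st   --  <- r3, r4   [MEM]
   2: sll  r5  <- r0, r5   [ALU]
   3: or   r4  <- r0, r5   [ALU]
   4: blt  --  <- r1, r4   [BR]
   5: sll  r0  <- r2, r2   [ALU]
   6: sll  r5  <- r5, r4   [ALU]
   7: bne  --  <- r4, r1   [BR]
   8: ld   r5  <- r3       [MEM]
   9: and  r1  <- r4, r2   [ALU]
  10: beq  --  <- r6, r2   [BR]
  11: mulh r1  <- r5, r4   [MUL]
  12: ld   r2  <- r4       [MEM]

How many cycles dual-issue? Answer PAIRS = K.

c0: i0 st.MEM  no-port MEM/MEM
c1: i1/i2 st.MEM/sll.ALU  dual
c2: i3 or.ALU  RAW r4
c3: i4/i5 blt.BR/sll.ALU  dual
c4: i6/i7 sll.ALU/bne.BR  dual
c5: i8/i9 ld.MEM/and.ALU  dual
c6: i10 beq.BR  no-port BR/MUL
c7: i11/i12 mulh.MUL/ld.MEM  dual

PAIRS = 5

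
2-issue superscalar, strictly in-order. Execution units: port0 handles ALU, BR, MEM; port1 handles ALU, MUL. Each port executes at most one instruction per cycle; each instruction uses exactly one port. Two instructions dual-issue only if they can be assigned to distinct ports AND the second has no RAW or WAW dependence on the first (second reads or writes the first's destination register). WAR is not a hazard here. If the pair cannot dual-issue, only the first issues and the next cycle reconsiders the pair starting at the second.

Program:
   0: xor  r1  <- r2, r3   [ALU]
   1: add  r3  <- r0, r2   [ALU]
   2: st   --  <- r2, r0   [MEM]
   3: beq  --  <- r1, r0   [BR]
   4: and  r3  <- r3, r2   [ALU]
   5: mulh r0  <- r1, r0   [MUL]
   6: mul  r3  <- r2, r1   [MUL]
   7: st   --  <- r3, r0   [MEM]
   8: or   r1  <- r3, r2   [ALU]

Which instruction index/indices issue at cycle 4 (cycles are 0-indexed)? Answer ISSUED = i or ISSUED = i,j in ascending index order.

#0 head=0: xor.ALU/add.ALU i0,i1 pair
#1 head=2: st.MEM i2 no-port MEM/BR
#2 head=3: beq.BR/and.ALU i3,i4 pair
#3 head=5: mulh.MUL i5 no-port MUL/MUL
#4 head=6: mul.MUL i6 RAW r3
#5 head=7: st.MEM/or.ALU i7,i8 pair

ISSUED = 6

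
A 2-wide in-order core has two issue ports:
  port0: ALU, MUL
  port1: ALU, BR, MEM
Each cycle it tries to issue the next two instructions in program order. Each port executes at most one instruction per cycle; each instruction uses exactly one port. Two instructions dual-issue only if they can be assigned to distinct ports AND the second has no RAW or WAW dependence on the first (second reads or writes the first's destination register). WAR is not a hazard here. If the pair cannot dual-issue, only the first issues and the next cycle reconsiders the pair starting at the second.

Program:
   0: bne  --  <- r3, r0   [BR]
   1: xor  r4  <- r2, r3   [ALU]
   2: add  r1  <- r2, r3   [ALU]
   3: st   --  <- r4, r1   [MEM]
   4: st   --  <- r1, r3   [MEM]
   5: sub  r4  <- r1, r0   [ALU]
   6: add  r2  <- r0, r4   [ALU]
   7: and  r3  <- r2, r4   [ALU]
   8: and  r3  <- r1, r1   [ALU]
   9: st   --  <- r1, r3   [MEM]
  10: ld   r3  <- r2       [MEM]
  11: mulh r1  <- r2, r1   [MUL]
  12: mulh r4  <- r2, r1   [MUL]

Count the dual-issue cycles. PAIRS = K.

[0] i0&i1  bne.BR+xor.ALU  -- pair
[1] i2  add.ALU  -- RAW r1
[2] i3  st.MEM  -- no-port MEM/MEM
[3] i4&i5  st.MEM+sub.ALU  -- pair
[4] i6  add.ALU  -- RAW r2
[5] i7  and.ALU  -- WAW r3
[6] i8  and.ALU  -- RAW r3
[7] i9  st.MEM  -- no-port MEM/MEM
[8] i10&i11  ld.MEM+mulh.MUL  -- pair
[9] i12  mulh.MUL  -- tail

PAIRS = 3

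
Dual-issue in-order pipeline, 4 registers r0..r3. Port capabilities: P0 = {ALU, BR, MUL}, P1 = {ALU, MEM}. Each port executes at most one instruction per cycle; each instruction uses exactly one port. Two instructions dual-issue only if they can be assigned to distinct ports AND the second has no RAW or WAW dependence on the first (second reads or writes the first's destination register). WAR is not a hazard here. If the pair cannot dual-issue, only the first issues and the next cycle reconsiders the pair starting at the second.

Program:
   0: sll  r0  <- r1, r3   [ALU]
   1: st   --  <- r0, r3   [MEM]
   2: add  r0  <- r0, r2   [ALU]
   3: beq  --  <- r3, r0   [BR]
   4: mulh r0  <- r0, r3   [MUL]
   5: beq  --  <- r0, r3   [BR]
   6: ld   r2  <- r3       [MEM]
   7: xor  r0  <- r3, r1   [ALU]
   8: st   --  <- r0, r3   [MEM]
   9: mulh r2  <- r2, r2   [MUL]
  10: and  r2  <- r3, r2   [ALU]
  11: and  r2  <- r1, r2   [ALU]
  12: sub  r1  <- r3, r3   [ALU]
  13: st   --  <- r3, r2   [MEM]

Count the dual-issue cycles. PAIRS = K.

#0 head=0: sll.ALU i0 RAW r0
#1 head=1: st.MEM;add.ALU i1,i2 2-wide
#2 head=3: beq.BR i3 no-port BR/MUL
#3 head=4: mulh.MUL i4 no-port MUL/BR
#4 head=5: beq.BR;ld.MEM i5,i6 2-wide
#5 head=7: xor.ALU i7 RAW r0
#6 head=8: st.MEM;mulh.MUL i8,i9 2-wide
#7 head=10: and.ALU i10 RAW+WAW r2
#8 head=11: and.ALU;sub.ALU i11,i12 2-wide
#9 head=13: st.MEM i13 tail

PAIRS = 4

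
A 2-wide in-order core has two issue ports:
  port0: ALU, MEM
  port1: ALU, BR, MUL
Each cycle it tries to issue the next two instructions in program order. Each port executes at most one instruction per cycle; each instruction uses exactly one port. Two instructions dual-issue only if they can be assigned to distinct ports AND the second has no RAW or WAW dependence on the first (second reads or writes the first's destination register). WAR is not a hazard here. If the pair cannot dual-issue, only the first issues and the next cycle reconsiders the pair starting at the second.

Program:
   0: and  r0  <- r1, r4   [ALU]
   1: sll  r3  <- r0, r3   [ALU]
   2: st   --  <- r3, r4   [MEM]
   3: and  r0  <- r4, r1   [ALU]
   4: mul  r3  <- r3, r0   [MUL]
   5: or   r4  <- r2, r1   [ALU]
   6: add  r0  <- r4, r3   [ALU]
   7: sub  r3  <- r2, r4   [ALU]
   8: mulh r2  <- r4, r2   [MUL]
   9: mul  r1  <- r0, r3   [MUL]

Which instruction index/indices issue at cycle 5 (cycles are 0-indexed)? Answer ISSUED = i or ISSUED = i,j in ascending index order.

0. and.ALU @i0  | RAW r0
1. sll.ALU @i1  | RAW r3
2. st.MEM;and.ALU @i2+i3  | pair
3. mul.MUL;or.ALU @i4+i5  | pair
4. add.ALU;sub.ALU @i6+i7  | pair
5. mulh.MUL @i8  | no-port MUL/MUL
6. mul.MUL @i9  | tail

ISSUED = 8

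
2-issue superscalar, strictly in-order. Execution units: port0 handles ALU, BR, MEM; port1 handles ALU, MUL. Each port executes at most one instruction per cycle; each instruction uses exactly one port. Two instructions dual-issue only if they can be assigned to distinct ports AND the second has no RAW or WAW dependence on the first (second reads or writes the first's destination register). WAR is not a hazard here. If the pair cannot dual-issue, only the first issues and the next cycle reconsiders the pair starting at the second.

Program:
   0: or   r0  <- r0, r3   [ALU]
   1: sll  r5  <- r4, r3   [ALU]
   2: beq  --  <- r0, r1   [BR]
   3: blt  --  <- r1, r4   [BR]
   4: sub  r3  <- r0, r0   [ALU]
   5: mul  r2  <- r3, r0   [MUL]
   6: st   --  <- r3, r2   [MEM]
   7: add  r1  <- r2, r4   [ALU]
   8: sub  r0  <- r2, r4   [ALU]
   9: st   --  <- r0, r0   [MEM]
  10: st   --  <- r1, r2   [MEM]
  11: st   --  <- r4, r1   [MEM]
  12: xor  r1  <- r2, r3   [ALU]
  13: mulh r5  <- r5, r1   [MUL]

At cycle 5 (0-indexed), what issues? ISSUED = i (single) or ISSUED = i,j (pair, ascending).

c0: i0+i1 or.ALU+sll.ALU  2-wide
c1: i2 beq.BR  no-port BR/BR
c2: i3+i4 blt.BR+sub.ALU  2-wide
c3: i5 mul.MUL  RAW r2
c4: i6+i7 st.MEM+add.ALU  2-wide
c5: i8 sub.ALU  RAW r0
c6: i9 st.MEM  no-port MEM/MEM
c7: i10 st.MEM  no-port MEM/MEM
c8: i11+i12 st.MEM+xor.ALU  2-wide
c9: i13 mulh.MUL  tail

ISSUED = 8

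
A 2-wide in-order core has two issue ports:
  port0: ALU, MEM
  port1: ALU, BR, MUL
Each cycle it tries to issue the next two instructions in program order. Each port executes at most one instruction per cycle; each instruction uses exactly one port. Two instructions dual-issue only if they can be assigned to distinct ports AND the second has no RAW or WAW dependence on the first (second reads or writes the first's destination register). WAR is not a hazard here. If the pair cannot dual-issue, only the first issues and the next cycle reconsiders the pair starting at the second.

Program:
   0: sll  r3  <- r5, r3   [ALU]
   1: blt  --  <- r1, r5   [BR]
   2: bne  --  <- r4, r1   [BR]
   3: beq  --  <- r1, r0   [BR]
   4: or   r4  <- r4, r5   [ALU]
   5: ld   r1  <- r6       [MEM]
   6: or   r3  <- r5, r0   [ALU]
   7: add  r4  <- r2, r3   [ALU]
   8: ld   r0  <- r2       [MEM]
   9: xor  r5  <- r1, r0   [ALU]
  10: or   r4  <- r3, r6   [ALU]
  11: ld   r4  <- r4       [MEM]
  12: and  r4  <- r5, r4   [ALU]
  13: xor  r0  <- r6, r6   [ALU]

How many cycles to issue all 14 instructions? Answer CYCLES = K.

0. sll blt @i0/i1  | 2-wide
1. bne @i2  | no-port BR/BR
2. beq or @i3/i4  | 2-wide
3. ld or @i5/i6  | 2-wide
4. add ld @i7/i8  | 2-wide
5. xor or @i9/i10  | 2-wide
6. ld @i11  | RAW+WAW r4
7. and xor @i12/i13  | 2-wide

CYCLES = 8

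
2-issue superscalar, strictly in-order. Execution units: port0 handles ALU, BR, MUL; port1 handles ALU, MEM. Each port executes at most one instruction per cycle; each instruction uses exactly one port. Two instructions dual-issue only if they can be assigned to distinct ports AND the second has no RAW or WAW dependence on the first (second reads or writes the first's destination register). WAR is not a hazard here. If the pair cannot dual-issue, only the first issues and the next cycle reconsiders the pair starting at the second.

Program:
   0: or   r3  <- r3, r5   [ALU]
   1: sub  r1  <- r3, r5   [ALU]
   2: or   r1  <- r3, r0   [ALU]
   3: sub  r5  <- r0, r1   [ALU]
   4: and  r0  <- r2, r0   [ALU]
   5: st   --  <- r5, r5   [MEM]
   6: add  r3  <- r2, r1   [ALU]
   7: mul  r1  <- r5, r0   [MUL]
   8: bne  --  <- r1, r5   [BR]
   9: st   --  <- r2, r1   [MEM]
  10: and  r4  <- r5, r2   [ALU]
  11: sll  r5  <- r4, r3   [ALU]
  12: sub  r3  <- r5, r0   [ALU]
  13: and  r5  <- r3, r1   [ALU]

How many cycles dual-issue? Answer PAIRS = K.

PAIRS = 3

0. or @i0  | RAW r3
1. sub @i1  | WAW r1
2. or @i2  | RAW r1
3. sub and @i3/i4  | pair
4. st add @i5/i6  | pair
5. mul @i7  | no-port MUL/BR
6. bne st @i8/i9  | pair
7. and @i10  | RAW r4
8. sll @i11  | RAW r5
9. sub @i12  | RAW r3
10. and @i13  | tail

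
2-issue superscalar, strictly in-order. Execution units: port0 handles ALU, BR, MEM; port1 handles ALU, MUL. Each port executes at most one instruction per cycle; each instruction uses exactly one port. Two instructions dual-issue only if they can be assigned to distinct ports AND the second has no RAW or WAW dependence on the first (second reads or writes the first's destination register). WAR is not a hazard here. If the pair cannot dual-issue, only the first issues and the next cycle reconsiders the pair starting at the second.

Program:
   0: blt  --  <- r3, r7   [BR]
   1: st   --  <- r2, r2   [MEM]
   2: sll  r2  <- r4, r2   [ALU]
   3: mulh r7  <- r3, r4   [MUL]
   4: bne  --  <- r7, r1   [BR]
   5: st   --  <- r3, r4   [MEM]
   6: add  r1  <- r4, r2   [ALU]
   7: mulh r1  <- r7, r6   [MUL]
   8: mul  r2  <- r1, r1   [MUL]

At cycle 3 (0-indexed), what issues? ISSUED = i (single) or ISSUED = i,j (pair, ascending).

ISSUED = 4

  cy0 -> i0 (blt.BR) no-port BR/MEM
  cy1 -> i1/i2 (st.MEM/sll.ALU) dual
  cy2 -> i3 (mulh.MUL) RAW r7
  cy3 -> i4 (bne.BR) no-port BR/MEM
  cy4 -> i5/i6 (st.MEM/add.ALU) dual
  cy5 -> i7 (mulh.MUL) no-port MUL/MUL
  cy6 -> i8 (mul.MUL) tail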